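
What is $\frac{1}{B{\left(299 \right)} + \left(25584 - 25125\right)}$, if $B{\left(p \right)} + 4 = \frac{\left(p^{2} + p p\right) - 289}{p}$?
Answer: $\frac{299}{314558} \approx 0.00095054$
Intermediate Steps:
$B{\left(p \right)} = -4 + \frac{-289 + 2 p^{2}}{p}$ ($B{\left(p \right)} = -4 + \frac{\left(p^{2} + p p\right) - 289}{p} = -4 + \frac{\left(p^{2} + p^{2}\right) - 289}{p} = -4 + \frac{2 p^{2} - 289}{p} = -4 + \frac{-289 + 2 p^{2}}{p}$)
$\frac{1}{B{\left(299 \right)} + \left(25584 - 25125\right)} = \frac{1}{\left(-4 - \frac{289}{299} + 2 \cdot 299\right) + \left(25584 - 25125\right)} = \frac{1}{\left(-4 - \frac{289}{299} + 598\right) + \left(25584 - 25125\right)} = \frac{1}{\left(-4 - \frac{289}{299} + 598\right) + 459} = \frac{1}{\frac{177317}{299} + 459} = \frac{1}{\frac{314558}{299}} = \frac{299}{314558}$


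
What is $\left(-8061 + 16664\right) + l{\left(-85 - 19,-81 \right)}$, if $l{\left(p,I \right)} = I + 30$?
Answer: $8552$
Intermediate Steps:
$l{\left(p,I \right)} = 30 + I$
$\left(-8061 + 16664\right) + l{\left(-85 - 19,-81 \right)} = \left(-8061 + 16664\right) + \left(30 - 81\right) = 8603 - 51 = 8552$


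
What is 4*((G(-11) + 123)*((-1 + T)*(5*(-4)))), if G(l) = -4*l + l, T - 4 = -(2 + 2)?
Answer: 12480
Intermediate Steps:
T = 0 (T = 4 - (2 + 2) = 4 - 1*4 = 4 - 4 = 0)
G(l) = -3*l
4*((G(-11) + 123)*((-1 + T)*(5*(-4)))) = 4*((-3*(-11) + 123)*((-1 + 0)*(5*(-4)))) = 4*((33 + 123)*(-1*(-20))) = 4*(156*20) = 4*3120 = 12480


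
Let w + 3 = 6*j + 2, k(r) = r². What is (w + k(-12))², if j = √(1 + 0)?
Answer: 22201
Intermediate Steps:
j = 1 (j = √1 = 1)
w = 5 (w = -3 + (6*1 + 2) = -3 + (6 + 2) = -3 + 8 = 5)
(w + k(-12))² = (5 + (-12)²)² = (5 + 144)² = 149² = 22201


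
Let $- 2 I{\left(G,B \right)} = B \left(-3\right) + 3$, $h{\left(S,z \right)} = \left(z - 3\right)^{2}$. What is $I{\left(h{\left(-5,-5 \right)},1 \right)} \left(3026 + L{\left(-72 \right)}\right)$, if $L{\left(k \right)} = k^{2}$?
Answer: $0$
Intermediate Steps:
$h{\left(S,z \right)} = \left(-3 + z\right)^{2}$
$I{\left(G,B \right)} = - \frac{3}{2} + \frac{3 B}{2}$ ($I{\left(G,B \right)} = - \frac{B \left(-3\right) + 3}{2} = - \frac{- 3 B + 3}{2} = - \frac{3 - 3 B}{2} = - \frac{3}{2} + \frac{3 B}{2}$)
$I{\left(h{\left(-5,-5 \right)},1 \right)} \left(3026 + L{\left(-72 \right)}\right) = \left(- \frac{3}{2} + \frac{3}{2} \cdot 1\right) \left(3026 + \left(-72\right)^{2}\right) = \left(- \frac{3}{2} + \frac{3}{2}\right) \left(3026 + 5184\right) = 0 \cdot 8210 = 0$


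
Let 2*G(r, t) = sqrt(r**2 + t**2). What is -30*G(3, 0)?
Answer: -45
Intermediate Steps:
G(r, t) = sqrt(r**2 + t**2)/2
-30*G(3, 0) = -15*sqrt(3**2 + 0**2) = -15*sqrt(9 + 0) = -15*sqrt(9) = -15*3 = -30*3/2 = -45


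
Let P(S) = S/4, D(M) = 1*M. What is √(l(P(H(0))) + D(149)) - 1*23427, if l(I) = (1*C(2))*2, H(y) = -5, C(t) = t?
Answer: -23427 + 3*√17 ≈ -23415.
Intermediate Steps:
D(M) = M
P(S) = S/4 (P(S) = S*(¼) = S/4)
l(I) = 4 (l(I) = (1*2)*2 = 2*2 = 4)
√(l(P(H(0))) + D(149)) - 1*23427 = √(4 + 149) - 1*23427 = √153 - 23427 = 3*√17 - 23427 = -23427 + 3*√17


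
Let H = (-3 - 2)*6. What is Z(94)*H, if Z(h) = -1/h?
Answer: 15/47 ≈ 0.31915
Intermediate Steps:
H = -30 (H = -5*6 = -30)
Z(94)*H = -1/94*(-30) = 15/47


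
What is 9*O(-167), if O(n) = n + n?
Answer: -3006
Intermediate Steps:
O(n) = 2*n
9*O(-167) = 9*(2*(-167)) = 9*(-334) = -3006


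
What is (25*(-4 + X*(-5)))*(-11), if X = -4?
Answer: -4400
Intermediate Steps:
(25*(-4 + X*(-5)))*(-11) = (25*(-4 - 4*(-5)))*(-11) = (25*(-4 + 20))*(-11) = (25*16)*(-11) = 400*(-11) = -4400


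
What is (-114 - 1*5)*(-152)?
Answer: 18088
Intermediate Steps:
(-114 - 1*5)*(-152) = (-114 - 5)*(-152) = -119*(-152) = 18088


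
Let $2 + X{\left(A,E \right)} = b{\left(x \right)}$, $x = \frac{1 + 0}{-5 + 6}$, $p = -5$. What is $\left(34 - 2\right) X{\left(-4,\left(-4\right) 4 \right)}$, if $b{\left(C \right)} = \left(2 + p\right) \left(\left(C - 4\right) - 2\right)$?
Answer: $416$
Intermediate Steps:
$x = 1$ ($x = 1 \cdot 1^{-1} = 1 \cdot 1 = 1$)
$b{\left(C \right)} = 18 - 3 C$ ($b{\left(C \right)} = \left(2 - 5\right) \left(\left(C - 4\right) - 2\right) = - 3 \left(\left(-4 + C\right) - 2\right) = - 3 \left(-6 + C\right) = 18 - 3 C$)
$X{\left(A,E \right)} = 13$ ($X{\left(A,E \right)} = -2 + \left(18 - 3\right) = -2 + 15 = 13$)
$\left(34 - 2\right) X{\left(-4,\left(-4\right) 4 \right)} = \left(34 - 2\right) 13 = 32 \cdot 13 = 416$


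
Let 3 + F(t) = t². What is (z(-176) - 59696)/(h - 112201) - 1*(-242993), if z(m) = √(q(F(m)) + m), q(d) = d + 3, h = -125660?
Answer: 4446047513/18297 - 20*√77/237861 ≈ 2.4299e+5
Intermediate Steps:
F(t) = -3 + t²
q(d) = 3 + d
z(m) = √(m + m²) (z(m) = √((3 + (-3 + m²)) + m) = √(m² + m) = √(m + m²))
(z(-176) - 59696)/(h - 112201) - 1*(-242993) = (√(-176*(1 - 176)) - 59696)/(-125660 - 112201) - 1*(-242993) = (√(-176*(-175)) - 59696)/(-237861) + 242993 = (√30800 - 59696)*(-1/237861) + 242993 = (20*√77 - 59696)*(-1/237861) + 242993 = (-59696 + 20*√77)*(-1/237861) + 242993 = (4592/18297 - 20*√77/237861) + 242993 = 4446047513/18297 - 20*√77/237861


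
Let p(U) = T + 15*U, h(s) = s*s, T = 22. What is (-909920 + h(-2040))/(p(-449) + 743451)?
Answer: 1625840/368369 ≈ 4.4136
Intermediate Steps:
h(s) = s²
p(U) = 22 + 15*U
(-909920 + h(-2040))/(p(-449) + 743451) = (-909920 + (-2040)²)/((22 + 15*(-449)) + 743451) = (-909920 + 4161600)/((22 - 6735) + 743451) = 3251680/(-6713 + 743451) = 3251680/736738 = 3251680*(1/736738) = 1625840/368369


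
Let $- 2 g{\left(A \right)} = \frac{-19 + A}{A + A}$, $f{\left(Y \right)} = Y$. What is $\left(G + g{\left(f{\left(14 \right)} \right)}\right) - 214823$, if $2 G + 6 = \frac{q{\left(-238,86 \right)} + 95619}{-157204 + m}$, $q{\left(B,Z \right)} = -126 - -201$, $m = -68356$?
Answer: $- \frac{169596630937}{789460} \approx -2.1483 \cdot 10^{5}$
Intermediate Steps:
$q{\left(B,Z \right)} = 75$ ($q{\left(B,Z \right)} = -126 + 201 = 75$)
$g{\left(A \right)} = - \frac{-19 + A}{4 A}$ ($g{\left(A \right)} = - \frac{\left(-19 + A\right) \frac{1}{A + A}}{2} = - \frac{\left(-19 + A\right) \frac{1}{2 A}}{2} = - \frac{\frac{1}{2} \frac{1}{A} \left(-19 + A\right)}{2} = - \frac{-19 + A}{4 A}$)
$G = - \frac{724527}{225560}$ ($G = -3 + \frac{\left(75 + 95619\right) \frac{1}{-157204 - 68356}}{2} = -3 + \frac{95694 \frac{1}{-225560}}{2} = -3 + \frac{95694 \left(- \frac{1}{225560}\right)}{2} = -3 + \frac{1}{2} \left(- \frac{47847}{112780}\right) = -3 - \frac{47847}{225560} = - \frac{724527}{225560} \approx -3.2121$)
$\left(G + g{\left(f{\left(14 \right)} \right)}\right) - 214823 = \left(- \frac{724527}{225560} + \frac{19 - 14}{4 \cdot 14}\right) - 214823 = \left(- \frac{724527}{225560} + \frac{1}{4} \cdot \frac{1}{14} \left(19 - 14\right)\right) - 214823 = \left(- \frac{724527}{225560} + \frac{1}{4} \cdot \frac{1}{14} \cdot 5\right) - 214823 = \left(- \frac{724527}{225560} + \frac{5}{56}\right) - 214823 = - \frac{2465357}{789460} - 214823 = - \frac{169596630937}{789460}$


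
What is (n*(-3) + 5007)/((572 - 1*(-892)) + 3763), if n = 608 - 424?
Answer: 4455/5227 ≈ 0.85231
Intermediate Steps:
n = 184
(n*(-3) + 5007)/((572 - 1*(-892)) + 3763) = (184*(-3) + 5007)/((572 - 1*(-892)) + 3763) = (-552 + 5007)/((572 + 892) + 3763) = 4455/(1464 + 3763) = 4455/5227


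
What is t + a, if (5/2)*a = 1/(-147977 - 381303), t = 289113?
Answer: 382554321599/1323200 ≈ 2.8911e+5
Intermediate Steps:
a = -1/1323200 (a = 2/(5*(-147977 - 381303)) = (2/5)/(-529280) = (2/5)*(-1/529280) = -1/1323200 ≈ -7.5574e-7)
t + a = 289113 - 1/1323200 = 382554321599/1323200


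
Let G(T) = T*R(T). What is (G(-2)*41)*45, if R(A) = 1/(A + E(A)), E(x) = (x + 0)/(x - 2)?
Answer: 2460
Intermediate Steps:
E(x) = x/(-2 + x)
R(A) = 1/(A + A/(-2 + A))
G(T) = (-2 + T)/(-1 + T) (G(T) = T*((-2 + T)/(T*(-1 + T))) = (-2 + T)/(-1 + T))
(G(-2)*41)*45 = (((-2 - 2)/(-1 - 2))*41)*45 = ((-4/(-3))*41)*45 = (-1/3*(-4)*41)*45 = ((4/3)*41)*45 = (164/3)*45 = 2460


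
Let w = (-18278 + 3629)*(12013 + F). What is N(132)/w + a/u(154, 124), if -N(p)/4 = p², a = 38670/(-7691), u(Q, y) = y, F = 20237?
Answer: -505622494651/12515254737250 ≈ -0.040401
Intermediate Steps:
a = -38670/7691 (a = 38670*(-1/7691) = -38670/7691 ≈ -5.0280)
w = -472430250 (w = (-18278 + 3629)*(12013 + 20237) = -14649*32250 = -472430250)
N(p) = -4*p²
N(132)/w + a/u(154, 124) = -4*132²/(-472430250) - 38670/7691/124 = -4*17424*(-1/472430250) - 38670/7691*1/124 = -69696*(-1/472430250) - 19335/476842 = 3872/26246125 - 19335/476842 = -505622494651/12515254737250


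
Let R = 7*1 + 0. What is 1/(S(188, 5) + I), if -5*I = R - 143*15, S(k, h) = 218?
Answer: 5/3228 ≈ 0.0015489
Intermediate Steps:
R = 7 (R = 7 + 0 = 7)
I = 2138/5 (I = -(7 - 143*15)/5 = -(7 - 2145)/5 = -⅕*(-2138) = 2138/5 ≈ 427.60)
1/(S(188, 5) + I) = 1/(218 + 2138/5) = 1/(3228/5) = 5/3228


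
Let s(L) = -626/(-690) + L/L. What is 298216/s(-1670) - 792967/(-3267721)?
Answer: 168099214175603/1075080209 ≈ 1.5636e+5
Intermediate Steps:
s(L) = 658/345 (s(L) = -626*(-1/690) + 1 = 313/345 + 1 = 658/345)
298216/s(-1670) - 792967/(-3267721) = 298216/(658/345) - 792967/(-3267721) = 298216*(345/658) - 792967*(-1/3267721) = 51442260/329 + 792967/3267721 = 168099214175603/1075080209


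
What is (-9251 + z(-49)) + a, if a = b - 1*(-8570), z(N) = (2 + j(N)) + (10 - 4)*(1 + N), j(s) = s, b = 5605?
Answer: 4589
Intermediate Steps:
z(N) = 8 + 7*N (z(N) = (2 + N) + (10 - 4)*(1 + N) = (2 + N) + 6*(1 + N) = (2 + N) + (6 + 6*N) = 8 + 7*N)
a = 14175 (a = 5605 - 1*(-8570) = 5605 + 8570 = 14175)
(-9251 + z(-49)) + a = (-9251 + (8 + 7*(-49))) + 14175 = (-9251 + (8 - 343)) + 14175 = (-9251 - 335) + 14175 = -9586 + 14175 = 4589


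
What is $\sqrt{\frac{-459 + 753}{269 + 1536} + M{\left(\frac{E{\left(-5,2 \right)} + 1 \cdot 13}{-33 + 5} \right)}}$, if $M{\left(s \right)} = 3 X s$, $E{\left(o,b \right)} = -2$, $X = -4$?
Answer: $\frac{3 \sqrt{239645}}{665} \approx 2.2084$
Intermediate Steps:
$M{\left(s \right)} = - 12 s$ ($M{\left(s \right)} = 3 \left(-4\right) s = - 12 s$)
$\sqrt{\frac{-459 + 753}{269 + 1536} + M{\left(\frac{E{\left(-5,2 \right)} + 1 \cdot 13}{-33 + 5} \right)}} = \sqrt{\frac{-459 + 753}{269 + 1536} - 12 \frac{-2 + 1 \cdot 13}{-33 + 5}} = \sqrt{\frac{294}{1805} - 12 \frac{-2 + 13}{-28}} = \sqrt{294 \cdot \frac{1}{1805} - 12 \cdot 11 \left(- \frac{1}{28}\right)} = \sqrt{\frac{294}{1805} - - \frac{33}{7}} = \sqrt{\frac{294}{1805} + \frac{33}{7}} = \sqrt{\frac{61623}{12635}} = \frac{3 \sqrt{239645}}{665}$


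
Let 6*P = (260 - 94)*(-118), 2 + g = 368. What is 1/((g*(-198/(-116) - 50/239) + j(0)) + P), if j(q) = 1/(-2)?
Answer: -41586/112989643 ≈ -0.00036805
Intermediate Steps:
g = 366 (g = -2 + 368 = 366)
j(q) = -½
P = -9794/3 (P = ((260 - 94)*(-118))/6 = (166*(-118))/6 = (⅙)*(-19588) = -9794/3 ≈ -3264.7)
1/((g*(-198/(-116) - 50/239) + j(0)) + P) = 1/((366*(-198/(-116) - 50/239) - ½) - 9794/3) = 1/((366*(-198*(-1/116) - 50*1/239) - ½) - 9794/3) = 1/((366*(99/58 - 50/239) - ½) - 9794/3) = 1/((366*(20761/13862) - ½) - 9794/3) = 1/((3799263/6931 - ½) - 9794/3) = 1/(7591595/13862 - 9794/3) = 1/(-112989643/41586) = -41586/112989643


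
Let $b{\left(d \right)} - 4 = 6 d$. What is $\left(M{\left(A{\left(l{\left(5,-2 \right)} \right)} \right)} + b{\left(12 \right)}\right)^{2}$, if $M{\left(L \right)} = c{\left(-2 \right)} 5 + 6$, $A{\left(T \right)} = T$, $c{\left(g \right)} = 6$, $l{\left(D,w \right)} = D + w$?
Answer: $12544$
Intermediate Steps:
$b{\left(d \right)} = 4 + 6 d$
$M{\left(L \right)} = 36$ ($M{\left(L \right)} = 6 \cdot 5 + 6 = 30 + 6 = 36$)
$\left(M{\left(A{\left(l{\left(5,-2 \right)} \right)} \right)} + b{\left(12 \right)}\right)^{2} = \left(36 + \left(4 + 6 \cdot 12\right)\right)^{2} = \left(36 + \left(4 + 72\right)\right)^{2} = \left(36 + 76\right)^{2} = 112^{2} = 12544$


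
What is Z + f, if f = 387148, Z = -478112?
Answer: -90964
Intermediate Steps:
Z + f = -478112 + 387148 = -90964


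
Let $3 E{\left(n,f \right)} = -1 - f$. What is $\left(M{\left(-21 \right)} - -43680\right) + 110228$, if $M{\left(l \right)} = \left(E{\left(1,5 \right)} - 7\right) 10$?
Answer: $153818$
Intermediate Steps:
$E{\left(n,f \right)} = - \frac{1}{3} - \frac{f}{3}$ ($E{\left(n,f \right)} = \frac{-1 - f}{3} = - \frac{1}{3} - \frac{f}{3}$)
$M{\left(l \right)} = -90$ ($M{\left(l \right)} = \left(\left(- \frac{1}{3} - \frac{5}{3}\right) - 7\right) 10 = \left(-2 - 7\right) 10 = \left(-9\right) 10 = -90$)
$\left(M{\left(-21 \right)} - -43680\right) + 110228 = \left(-90 - -43680\right) + 110228 = \left(-90 + 43680\right) + 110228 = 43590 + 110228 = 153818$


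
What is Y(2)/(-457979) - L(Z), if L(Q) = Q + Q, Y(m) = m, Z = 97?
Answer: -88847928/457979 ≈ -194.00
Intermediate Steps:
L(Q) = 2*Q
Y(2)/(-457979) - L(Z) = 2/(-457979) - 2*97 = 2*(-1/457979) - 1*194 = -2/457979 - 194 = -88847928/457979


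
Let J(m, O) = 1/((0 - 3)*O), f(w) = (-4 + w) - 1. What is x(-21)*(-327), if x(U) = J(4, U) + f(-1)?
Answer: 41093/21 ≈ 1956.8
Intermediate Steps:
f(w) = -5 + w
J(m, O) = -1/(3*O) (J(m, O) = 1/((-3)*O) = -1/(3*O))
x(U) = -6 - 1/(3*U) (x(U) = -1/(3*U) + (-5 - 1) = -1/(3*U) - 6 = -6 - 1/(3*U))
x(-21)*(-327) = (-6 - ⅓/(-21))*(-327) = (-6 - ⅓*(-1/21))*(-327) = (-6 + 1/63)*(-327) = -377/63*(-327) = 41093/21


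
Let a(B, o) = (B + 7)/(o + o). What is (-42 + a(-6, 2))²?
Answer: 27889/16 ≈ 1743.1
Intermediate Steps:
a(B, o) = (7 + B)/(2*o) (a(B, o) = (7 + B)/((2*o)) = (7 + B)*(1/(2*o)) = (7 + B)/(2*o))
(-42 + a(-6, 2))² = (-42 + (½)*(7 - 6)/2)² = (-42 + (½)*(½)*1)² = (-42 + ¼)² = (-167/4)² = 27889/16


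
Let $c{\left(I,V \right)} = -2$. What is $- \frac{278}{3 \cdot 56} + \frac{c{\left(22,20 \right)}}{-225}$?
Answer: $- \frac{10369}{6300} \approx -1.6459$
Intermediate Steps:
$- \frac{278}{3 \cdot 56} + \frac{c{\left(22,20 \right)}}{-225} = - \frac{278}{3 \cdot 56} - \frac{2}{-225} = - \frac{278}{168} - - \frac{2}{225} = \left(-278\right) \frac{1}{168} + \frac{2}{225} = - \frac{139}{84} + \frac{2}{225} = - \frac{10369}{6300}$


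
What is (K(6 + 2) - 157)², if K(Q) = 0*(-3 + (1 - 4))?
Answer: 24649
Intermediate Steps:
K(Q) = 0 (K(Q) = 0*(-3 - 3) = 0*(-6) = 0)
(K(6 + 2) - 157)² = (0 - 157)² = (-157)² = 24649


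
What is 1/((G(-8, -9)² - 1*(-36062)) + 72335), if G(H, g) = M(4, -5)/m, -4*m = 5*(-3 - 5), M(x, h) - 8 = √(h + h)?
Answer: 270993850/29375066695769 - 400*I*√10/29375066695769 ≈ 9.2253e-6 - 4.3061e-11*I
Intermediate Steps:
M(x, h) = 8 + √2*√h (M(x, h) = 8 + √(h + h) = 8 + √(2*h) = 8 + √2*√h)
m = 10 (m = -5*(-3 - 5)/4 = -5*(-8)/4 = -¼*(-40) = 10)
G(H, g) = ⅘ + I*√10/10 (G(H, g) = (8 + √2*√(-5))/10 = (8 + √2*(I*√5))*(⅒) = (8 + I*√10)*(⅒) = ⅘ + I*√10/10)
1/((G(-8, -9)² - 1*(-36062)) + 72335) = 1/(((⅘ + I*√10/10)² - 1*(-36062)) + 72335) = 1/(((⅘ + I*√10/10)² + 36062) + 72335) = 1/((36062 + (⅘ + I*√10/10)²) + 72335) = 1/(108397 + (⅘ + I*√10/10)²)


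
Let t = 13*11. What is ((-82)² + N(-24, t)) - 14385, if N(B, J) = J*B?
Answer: -11093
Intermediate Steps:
t = 143
N(B, J) = B*J
((-82)² + N(-24, t)) - 14385 = ((-82)² - 24*143) - 14385 = (6724 - 3432) - 14385 = 3292 - 14385 = -11093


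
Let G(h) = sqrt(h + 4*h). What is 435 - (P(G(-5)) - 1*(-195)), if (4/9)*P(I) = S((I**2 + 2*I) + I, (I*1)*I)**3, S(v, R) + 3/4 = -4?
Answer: 123171/256 ≈ 481.14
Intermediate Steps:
S(v, R) = -19/4 (S(v, R) = -3/4 - 4 = -19/4)
G(h) = sqrt(5)*sqrt(h) (G(h) = sqrt(5*h) = sqrt(5)*sqrt(h))
P(I) = -61731/256 (P(I) = 9*(-19/4)**3/4 = (9/4)*(-6859/64) = -61731/256)
435 - (P(G(-5)) - 1*(-195)) = 435 - (-61731/256 - 1*(-195)) = 435 - (-61731/256 + 195) = 435 - 1*(-11811/256) = 435 + 11811/256 = 123171/256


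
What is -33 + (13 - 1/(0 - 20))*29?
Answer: 6909/20 ≈ 345.45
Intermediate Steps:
-33 + (13 - 1/(0 - 20))*29 = -33 + (13 - 1/(-20))*29 = -33 + (13 - 1*(-1/20))*29 = -33 + (13 + 1/20)*29 = -33 + (261/20)*29 = -33 + 7569/20 = 6909/20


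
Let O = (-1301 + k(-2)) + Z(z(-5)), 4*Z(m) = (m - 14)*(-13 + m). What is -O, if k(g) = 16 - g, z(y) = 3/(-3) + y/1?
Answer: 1188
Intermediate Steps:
z(y) = -1 + y (z(y) = 3*(-⅓) + y*1 = -1 + y)
Z(m) = (-14 + m)*(-13 + m)/4 (Z(m) = ((m - 14)*(-13 + m))/4 = ((-14 + m)*(-13 + m))/4 = (-14 + m)*(-13 + m)/4)
O = -1188 (O = (-1301 + (16 - 1*(-2))) + (91/2 - 27*(-1 - 5)/4 + (-1 - 5)²/4) = (-1301 + (16 + 2)) + (91/2 - 27/4*(-6) + (¼)*(-6)²) = (-1301 + 18) + (91/2 + 81/2 + (¼)*36) = -1283 + (91/2 + 81/2 + 9) = -1283 + 95 = -1188)
-O = -1*(-1188) = 1188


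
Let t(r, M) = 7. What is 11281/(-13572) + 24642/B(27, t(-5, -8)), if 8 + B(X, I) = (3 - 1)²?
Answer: -2883503/468 ≈ -6161.3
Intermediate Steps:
B(X, I) = -4 (B(X, I) = -8 + (3 - 1)² = -8 + 2² = -8 + 4 = -4)
11281/(-13572) + 24642/B(27, t(-5, -8)) = 11281/(-13572) + 24642/(-4) = 11281*(-1/13572) + 24642*(-¼) = -389/468 - 12321/2 = -2883503/468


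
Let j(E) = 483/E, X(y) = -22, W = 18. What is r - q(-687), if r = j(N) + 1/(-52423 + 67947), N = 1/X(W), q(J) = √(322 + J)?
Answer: -164958023/15524 - I*√365 ≈ -10626.0 - 19.105*I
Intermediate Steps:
N = -1/22 (N = 1/(-22) = -1/22 ≈ -0.045455)
r = -164958023/15524 (r = 483/(-1/22) + 1/(-52423 + 67947) = 483*(-22) + 1/15524 = -10626 + 1/15524 = -164958023/15524 ≈ -10626.)
r - q(-687) = -164958023/15524 - √(322 - 687) = -164958023/15524 - √(-365) = -164958023/15524 - I*√365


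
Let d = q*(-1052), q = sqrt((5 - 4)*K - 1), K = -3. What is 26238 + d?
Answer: 26238 - 2104*I ≈ 26238.0 - 2104.0*I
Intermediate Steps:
q = 2*I (q = sqrt((5 - 4)*(-3) - 1) = sqrt(1*(-3) - 1) = sqrt(-3 - 1) = sqrt(-4) = 2*I ≈ 2.0*I)
d = -2104*I (d = (2*I)*(-1052) = -2104*I ≈ -2104.0*I)
26238 + d = 26238 - 2104*I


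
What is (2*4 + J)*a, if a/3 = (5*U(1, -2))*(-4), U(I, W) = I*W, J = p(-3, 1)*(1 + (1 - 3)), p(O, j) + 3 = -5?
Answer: 1920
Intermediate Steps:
p(O, j) = -8 (p(O, j) = -3 - 5 = -8)
J = 8 (J = -8*(1 + (1 - 3)) = -8*(1 - 2) = -8*(-1) = 8)
a = 120 (a = 3*((5*(1*(-2)))*(-4)) = 3*((5*(-2))*(-4)) = 3*(-10*(-4)) = 3*40 = 120)
(2*4 + J)*a = (2*4 + 8)*120 = (8 + 8)*120 = 16*120 = 1920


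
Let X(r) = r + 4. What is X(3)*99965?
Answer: 699755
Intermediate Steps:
X(r) = 4 + r
X(3)*99965 = (4 + 3)*99965 = 7*99965 = 699755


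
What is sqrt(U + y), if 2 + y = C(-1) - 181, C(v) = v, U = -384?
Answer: 2*I*sqrt(142) ≈ 23.833*I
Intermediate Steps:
y = -184 (y = -2 + (-1 - 181) = -2 - 182 = -184)
sqrt(U + y) = sqrt(-384 - 184) = sqrt(-568) = 2*I*sqrt(142)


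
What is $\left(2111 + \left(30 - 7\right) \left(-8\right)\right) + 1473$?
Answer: $3400$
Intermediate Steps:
$\left(2111 + \left(30 - 7\right) \left(-8\right)\right) + 1473 = \left(2111 + 23 \left(-8\right)\right) + 1473 = \left(2111 - 184\right) + 1473 = 1927 + 1473 = 3400$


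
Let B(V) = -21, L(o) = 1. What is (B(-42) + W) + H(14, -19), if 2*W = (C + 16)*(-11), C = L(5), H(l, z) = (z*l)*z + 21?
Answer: 9921/2 ≈ 4960.5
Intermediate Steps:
H(l, z) = 21 + l*z² (H(l, z) = (l*z)*z + 21 = l*z² + 21 = 21 + l*z²)
C = 1
W = -187/2 (W = ((1 + 16)*(-11))/2 = (17*(-11))/2 = (½)*(-187) = -187/2 ≈ -93.500)
(B(-42) + W) + H(14, -19) = (-21 - 187/2) + (21 + 14*(-19)²) = -229/2 + (21 + 14*361) = -229/2 + (21 + 5054) = -229/2 + 5075 = 9921/2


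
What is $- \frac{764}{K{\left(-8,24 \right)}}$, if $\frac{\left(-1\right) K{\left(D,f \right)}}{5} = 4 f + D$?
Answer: $\frac{191}{110} \approx 1.7364$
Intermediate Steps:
$K{\left(D,f \right)} = - 20 f - 5 D$ ($K{\left(D,f \right)} = - 5 \left(4 f + D\right) = - 5 \left(D + 4 f\right) = - 20 f - 5 D$)
$- \frac{764}{K{\left(-8,24 \right)}} = - \frac{764}{\left(-20\right) 24 - -40} = - \frac{764}{-480 + 40} = - \frac{764}{-440} = \left(-764\right) \left(- \frac{1}{440}\right) = \frac{191}{110}$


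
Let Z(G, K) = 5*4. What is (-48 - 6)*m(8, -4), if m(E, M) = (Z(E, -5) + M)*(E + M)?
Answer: -3456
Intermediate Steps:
Z(G, K) = 20
m(E, M) = (20 + M)*(E + M)
(-48 - 6)*m(8, -4) = (-48 - 6)*((-4)² + 20*8 + 20*(-4) + 8*(-4)) = -54*(16 + 160 - 80 - 32) = -54*64 = -3456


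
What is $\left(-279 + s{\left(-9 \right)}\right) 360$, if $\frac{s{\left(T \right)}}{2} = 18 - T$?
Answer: $-81000$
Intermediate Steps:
$s{\left(T \right)} = 36 - 2 T$ ($s{\left(T \right)} = 2 \left(18 - T\right) = 36 - 2 T$)
$\left(-279 + s{\left(-9 \right)}\right) 360 = \left(-279 + \left(36 - -18\right)\right) 360 = \left(-279 + \left(36 + 18\right)\right) 360 = \left(-279 + 54\right) 360 = \left(-225\right) 360 = -81000$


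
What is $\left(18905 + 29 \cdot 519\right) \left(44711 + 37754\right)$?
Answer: $2800181540$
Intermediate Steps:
$\left(18905 + 29 \cdot 519\right) \left(44711 + 37754\right) = \left(18905 + 15051\right) 82465 = 33956 \cdot 82465 = 2800181540$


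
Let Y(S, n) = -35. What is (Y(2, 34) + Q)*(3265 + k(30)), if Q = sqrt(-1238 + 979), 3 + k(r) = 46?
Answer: -115780 + 3308*I*sqrt(259) ≈ -1.1578e+5 + 53237.0*I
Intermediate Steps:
k(r) = 43 (k(r) = -3 + 46 = 43)
Q = I*sqrt(259) (Q = sqrt(-259) = I*sqrt(259) ≈ 16.093*I)
(Y(2, 34) + Q)*(3265 + k(30)) = (-35 + I*sqrt(259))*(3265 + 43) = (-35 + I*sqrt(259))*3308 = -115780 + 3308*I*sqrt(259)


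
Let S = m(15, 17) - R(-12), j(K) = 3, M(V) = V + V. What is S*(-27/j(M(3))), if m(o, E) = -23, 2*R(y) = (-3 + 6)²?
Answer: 495/2 ≈ 247.50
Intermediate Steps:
R(y) = 9/2 (R(y) = (-3 + 6)²/2 = (½)*3² = (½)*9 = 9/2)
M(V) = 2*V
S = -55/2 (S = -23 - 1*9/2 = -23 - 9/2 = -55/2 ≈ -27.500)
S*(-27/j(M(3))) = -(-1485)/(2*3) = -55/2*(-9) = 495/2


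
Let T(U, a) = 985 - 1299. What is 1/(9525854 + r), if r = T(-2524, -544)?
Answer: 1/9525540 ≈ 1.0498e-7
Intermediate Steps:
T(U, a) = -314
r = -314
1/(9525854 + r) = 1/(9525854 - 314) = 1/9525540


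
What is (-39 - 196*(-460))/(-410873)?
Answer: -90121/410873 ≈ -0.21934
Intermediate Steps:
(-39 - 196*(-460))/(-410873) = (-39 + 90160)*(-1/410873) = 90121*(-1/410873) = -90121/410873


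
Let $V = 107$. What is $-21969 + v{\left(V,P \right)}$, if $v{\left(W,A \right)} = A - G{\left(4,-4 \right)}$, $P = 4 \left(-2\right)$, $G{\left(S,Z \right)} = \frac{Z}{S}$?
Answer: $-21976$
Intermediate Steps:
$P = -8$
$v{\left(W,A \right)} = 1 + A$ ($v{\left(W,A \right)} = A - - \frac{4}{4} = A - \left(-4\right) \frac{1}{4} = A - -1 = A + 1 = 1 + A$)
$-21969 + v{\left(V,P \right)} = -21969 + \left(1 - 8\right) = -21969 - 7 = -21976$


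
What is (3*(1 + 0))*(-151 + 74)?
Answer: -231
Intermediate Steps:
(3*(1 + 0))*(-151 + 74) = (3*1)*(-77) = 3*(-77) = -231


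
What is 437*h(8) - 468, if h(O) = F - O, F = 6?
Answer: -1342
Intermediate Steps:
h(O) = 6 - O
437*h(8) - 468 = 437*(6 - 1*8) - 468 = 437*(6 - 8) - 468 = 437*(-2) - 468 = -874 - 468 = -1342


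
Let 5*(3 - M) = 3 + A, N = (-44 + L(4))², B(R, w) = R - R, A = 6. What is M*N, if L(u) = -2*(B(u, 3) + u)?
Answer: 16224/5 ≈ 3244.8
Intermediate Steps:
B(R, w) = 0
L(u) = -2*u (L(u) = -2*(0 + u) = -2*u)
N = 2704 (N = (-44 - 2*4)² = (-44 - 8)² = (-52)² = 2704)
M = 6/5 (M = 3 - (3 + 6)/5 = 3 - ⅕*9 = 3 - 9/5 = 6/5 ≈ 1.2000)
M*N = (6/5)*2704 = 16224/5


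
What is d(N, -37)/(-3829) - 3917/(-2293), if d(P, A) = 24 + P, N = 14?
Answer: 14911059/8779897 ≈ 1.6983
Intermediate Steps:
d(N, -37)/(-3829) - 3917/(-2293) = (24 + 14)/(-3829) - 3917/(-2293) = 38*(-1/3829) - 3917*(-1/2293) = -38/3829 + 3917/2293 = 14911059/8779897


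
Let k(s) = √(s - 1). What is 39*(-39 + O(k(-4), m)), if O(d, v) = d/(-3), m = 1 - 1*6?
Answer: -1521 - 13*I*√5 ≈ -1521.0 - 29.069*I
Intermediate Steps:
m = -5 (m = 1 - 6 = -5)
k(s) = √(-1 + s)
O(d, v) = -d/3
39*(-39 + O(k(-4), m)) = 39*(-39 - √(-1 - 4)/3) = 39*(-39 - I*√5/3) = -1521 - 13*I*√5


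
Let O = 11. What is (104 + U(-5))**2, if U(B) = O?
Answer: 13225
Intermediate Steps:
U(B) = 11
(104 + U(-5))**2 = (104 + 11)**2 = 115**2 = 13225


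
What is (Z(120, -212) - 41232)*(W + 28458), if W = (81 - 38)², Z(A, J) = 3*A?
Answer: -1238707704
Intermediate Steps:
W = 1849 (W = 43² = 1849)
(Z(120, -212) - 41232)*(W + 28458) = (3*120 - 41232)*(1849 + 28458) = (360 - 41232)*30307 = -40872*30307 = -1238707704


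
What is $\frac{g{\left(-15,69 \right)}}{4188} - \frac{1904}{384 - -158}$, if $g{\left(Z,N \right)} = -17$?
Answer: $- \frac{3991583}{1134948} \approx -3.517$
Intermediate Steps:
$\frac{g{\left(-15,69 \right)}}{4188} - \frac{1904}{384 - -158} = - \frac{17}{4188} - \frac{1904}{384 - -158} = \left(-17\right) \frac{1}{4188} - \frac{1904}{384 + 158} = - \frac{17}{4188} - \frac{1904}{542} = - \frac{17}{4188} - \frac{952}{271} = - \frac{3991583}{1134948}$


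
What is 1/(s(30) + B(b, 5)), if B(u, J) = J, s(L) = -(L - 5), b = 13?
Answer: -1/20 ≈ -0.050000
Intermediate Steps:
s(L) = 5 - L (s(L) = -(-5 + L) = 5 - L)
1/(s(30) + B(b, 5)) = 1/((5 - 1*30) + 5) = 1/((5 - 30) + 5) = 1/(-25 + 5) = 1/(-20) = -1/20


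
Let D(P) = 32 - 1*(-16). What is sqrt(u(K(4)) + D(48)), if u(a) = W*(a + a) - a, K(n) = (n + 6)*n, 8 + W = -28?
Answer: 2*I*sqrt(718) ≈ 53.591*I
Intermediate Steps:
W = -36 (W = -8 - 28 = -36)
K(n) = n*(6 + n) (K(n) = (6 + n)*n = n*(6 + n))
u(a) = -73*a (u(a) = -36*(a + a) - a = -72*a - a = -73*a)
D(P) = 48 (D(P) = 32 + 16 = 48)
sqrt(u(K(4)) + D(48)) = sqrt(-292*(6 + 4) + 48) = sqrt(-292*10 + 48) = sqrt(-73*40 + 48) = sqrt(-2920 + 48) = sqrt(-2872) = 2*I*sqrt(718)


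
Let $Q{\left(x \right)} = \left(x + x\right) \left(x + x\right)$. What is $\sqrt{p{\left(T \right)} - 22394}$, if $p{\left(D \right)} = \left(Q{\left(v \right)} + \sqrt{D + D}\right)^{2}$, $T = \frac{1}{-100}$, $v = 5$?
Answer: $\frac{\sqrt{-1239402 + 2000 i \sqrt{2}}}{10} \approx 0.12703 + 111.33 i$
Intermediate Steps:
$T = - \frac{1}{100} \approx -0.01$
$Q{\left(x \right)} = 4 x^{2}$ ($Q{\left(x \right)} = 2 x 2 x = 4 x^{2}$)
$p{\left(D \right)} = \left(100 + \sqrt{2} \sqrt{D}\right)^{2}$ ($p{\left(D \right)} = \left(4 \cdot 5^{2} + \sqrt{D + D}\right)^{2} = \left(4 \cdot 25 + \sqrt{2 D}\right)^{2} = \left(100 + \sqrt{2} \sqrt{D}\right)^{2}$)
$\sqrt{p{\left(T \right)} - 22394} = \sqrt{\left(100 + \sqrt{2} \sqrt{- \frac{1}{100}}\right)^{2} - 22394} = \sqrt{\left(100 + \sqrt{2} \frac{i}{10}\right)^{2} - 22394} = \sqrt{\left(100 + \frac{i \sqrt{2}}{10}\right)^{2} - 22394} = \sqrt{-22394 + \left(100 + \frac{i \sqrt{2}}{10}\right)^{2}}$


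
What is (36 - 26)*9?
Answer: 90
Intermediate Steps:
(36 - 26)*9 = 10*9 = 90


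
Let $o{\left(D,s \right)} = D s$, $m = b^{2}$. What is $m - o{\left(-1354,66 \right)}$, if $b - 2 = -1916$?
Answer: $3752760$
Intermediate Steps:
$b = -1914$ ($b = 2 - 1916 = -1914$)
$m = 3663396$ ($m = \left(-1914\right)^{2} = 3663396$)
$m - o{\left(-1354,66 \right)} = 3663396 - \left(-1354\right) 66 = 3663396 - -89364 = 3663396 + 89364 = 3752760$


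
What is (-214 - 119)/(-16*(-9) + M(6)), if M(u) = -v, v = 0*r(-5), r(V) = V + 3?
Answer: -37/16 ≈ -2.3125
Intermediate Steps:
r(V) = 3 + V
v = 0 (v = 0*(3 - 5) = 0*(-2) = 0)
M(u) = 0 (M(u) = -1*0 = 0)
(-214 - 119)/(-16*(-9) + M(6)) = (-214 - 119)/(-16*(-9) + 0) = -333/(144 + 0) = -333/144 = -333*1/144 = -37/16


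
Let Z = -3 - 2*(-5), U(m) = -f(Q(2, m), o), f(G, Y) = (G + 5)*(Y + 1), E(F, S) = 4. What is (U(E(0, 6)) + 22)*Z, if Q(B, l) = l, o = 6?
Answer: -287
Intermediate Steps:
f(G, Y) = (1 + Y)*(5 + G) (f(G, Y) = (5 + G)*(1 + Y) = (1 + Y)*(5 + G))
U(m) = -35 - 7*m (U(m) = -(5 + m + 5*6 + m*6) = -(5 + m + 30 + 6*m) = -(35 + 7*m) = -35 - 7*m)
Z = 7 (Z = -3 + 10 = 7)
(U(E(0, 6)) + 22)*Z = ((-35 - 7*4) + 22)*7 = ((-35 - 28) + 22)*7 = (-63 + 22)*7 = -41*7 = -287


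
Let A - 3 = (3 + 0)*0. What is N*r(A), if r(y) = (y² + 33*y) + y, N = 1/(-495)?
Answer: -37/165 ≈ -0.22424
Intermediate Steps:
A = 3 (A = 3 + (3 + 0)*0 = 3 + 3*0 = 3 + 0 = 3)
N = -1/495 ≈ -0.0020202
r(y) = y² + 34*y
N*r(A) = -(34 + 3)/165 = -37/165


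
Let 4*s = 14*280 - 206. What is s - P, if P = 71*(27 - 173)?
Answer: 22589/2 ≈ 11295.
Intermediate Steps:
P = -10366 (P = 71*(-146) = -10366)
s = 1857/2 (s = (14*280 - 206)/4 = (3920 - 206)/4 = (¼)*3714 = 1857/2 ≈ 928.50)
s - P = 1857/2 - 1*(-10366) = 1857/2 + 10366 = 22589/2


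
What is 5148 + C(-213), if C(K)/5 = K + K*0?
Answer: 4083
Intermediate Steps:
C(K) = 5*K (C(K) = 5*(K + K*0) = 5*(K + 0) = 5*K)
5148 + C(-213) = 5148 + 5*(-213) = 5148 - 1065 = 4083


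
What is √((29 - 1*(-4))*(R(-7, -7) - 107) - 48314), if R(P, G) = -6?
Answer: I*√52043 ≈ 228.13*I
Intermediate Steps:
√((29 - 1*(-4))*(R(-7, -7) - 107) - 48314) = √((29 - 1*(-4))*(-6 - 107) - 48314) = √((29 + 4)*(-113) - 48314) = √(33*(-113) - 48314) = √(-3729 - 48314) = √(-52043) = I*√52043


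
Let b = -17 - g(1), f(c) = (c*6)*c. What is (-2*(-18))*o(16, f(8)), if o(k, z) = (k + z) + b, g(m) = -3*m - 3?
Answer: 14004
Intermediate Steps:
f(c) = 6*c**2 (f(c) = (6*c)*c = 6*c**2)
g(m) = -3 - 3*m
b = -11 (b = -17 - (-3 - 3*1) = -17 - (-3 - 3) = -17 - 1*(-6) = -17 + 6 = -11)
o(k, z) = -11 + k + z (o(k, z) = (k + z) - 11 = -11 + k + z)
(-2*(-18))*o(16, f(8)) = (-2*(-18))*(-11 + 16 + 6*8**2) = 36*(-11 + 16 + 6*64) = 36*(-11 + 16 + 384) = 36*389 = 14004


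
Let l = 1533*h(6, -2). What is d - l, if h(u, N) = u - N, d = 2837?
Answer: -9427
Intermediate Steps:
l = 12264 (l = 1533*(6 - 1*(-2)) = 1533*(6 + 2) = 1533*8 = 12264)
d - l = 2837 - 1*12264 = 2837 - 12264 = -9427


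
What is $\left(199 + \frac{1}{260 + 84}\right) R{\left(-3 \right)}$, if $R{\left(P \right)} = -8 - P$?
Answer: $- \frac{342285}{344} \approx -995.01$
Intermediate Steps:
$\left(199 + \frac{1}{260 + 84}\right) R{\left(-3 \right)} = \left(199 + \frac{1}{260 + 84}\right) \left(-8 - -3\right) = \left(199 + \frac{1}{344}\right) \left(-8 + 3\right) = \left(199 + \frac{1}{344}\right) \left(-5\right) = \frac{68457}{344} \left(-5\right) = - \frac{342285}{344}$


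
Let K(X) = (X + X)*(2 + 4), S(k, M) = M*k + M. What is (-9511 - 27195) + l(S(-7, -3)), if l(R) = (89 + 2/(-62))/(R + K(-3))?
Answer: -10242353/279 ≈ -36711.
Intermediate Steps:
S(k, M) = M + M*k
K(X) = 12*X (K(X) = (2*X)*6 = 12*X)
l(R) = 2758/(31*(-36 + R)) (l(R) = (89 + 2/(-62))/(R + 12*(-3)) = (89 + 2*(-1/62))/(R - 36) = (89 - 1/31)/(-36 + R) = 2758/(31*(-36 + R)))
(-9511 - 27195) + l(S(-7, -3)) = (-9511 - 27195) + 2758/(31*(-36 - 3*(1 - 7))) = -36706 + 2758/(31*(-36 - 3*(-6))) = -36706 + 2758/(31*(-36 + 18)) = -36706 + (2758/31)/(-18) = -36706 + (2758/31)*(-1/18) = -36706 - 1379/279 = -10242353/279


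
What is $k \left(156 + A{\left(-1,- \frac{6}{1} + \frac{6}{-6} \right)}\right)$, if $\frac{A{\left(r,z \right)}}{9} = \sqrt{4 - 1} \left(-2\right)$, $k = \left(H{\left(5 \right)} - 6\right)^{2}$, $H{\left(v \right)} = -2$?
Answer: $9984 - 1152 \sqrt{3} \approx 7988.7$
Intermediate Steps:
$k = 64$ ($k = \left(-2 - 6\right)^{2} = \left(-8\right)^{2} = 64$)
$A{\left(r,z \right)} = - 18 \sqrt{3}$ ($A{\left(r,z \right)} = 9 \sqrt{4 - 1} \left(-2\right) = 9 \sqrt{3} \left(-2\right) = 9 \left(- 2 \sqrt{3}\right) = - 18 \sqrt{3}$)
$k \left(156 + A{\left(-1,- \frac{6}{1} + \frac{6}{-6} \right)}\right) = 64 \left(156 - 18 \sqrt{3}\right) = 9984 - 1152 \sqrt{3}$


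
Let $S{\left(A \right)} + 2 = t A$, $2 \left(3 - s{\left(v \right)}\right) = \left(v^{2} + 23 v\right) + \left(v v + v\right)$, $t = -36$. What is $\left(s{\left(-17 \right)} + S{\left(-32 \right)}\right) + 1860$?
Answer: $2928$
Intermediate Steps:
$s{\left(v \right)} = 3 - v^{2} - 12 v$ ($s{\left(v \right)} = 3 - \frac{\left(v^{2} + 23 v\right) + \left(v v + v\right)}{2} = 3 - \frac{\left(v^{2} + 23 v\right) + \left(v^{2} + v\right)}{2} = 3 - \frac{\left(v^{2} + 23 v\right) + \left(v + v^{2}\right)}{2} = 3 - \frac{2 v^{2} + 24 v}{2} = 3 - \left(v^{2} + 12 v\right) = 3 - v^{2} - 12 v$)
$S{\left(A \right)} = -2 - 36 A$
$\left(s{\left(-17 \right)} + S{\left(-32 \right)}\right) + 1860 = \left(\left(3 - \left(-17\right)^{2} - -204\right) - -1150\right) + 1860 = \left(\left(3 - 289 + 204\right) + \left(-2 + 1152\right)\right) + 1860 = \left(\left(3 - 289 + 204\right) + 1150\right) + 1860 = \left(-82 + 1150\right) + 1860 = 1068 + 1860 = 2928$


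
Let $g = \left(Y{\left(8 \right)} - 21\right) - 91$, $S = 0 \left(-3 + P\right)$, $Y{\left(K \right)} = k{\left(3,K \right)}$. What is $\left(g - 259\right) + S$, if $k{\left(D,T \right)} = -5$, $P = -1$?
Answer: $-376$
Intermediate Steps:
$Y{\left(K \right)} = -5$
$S = 0$ ($S = 0 \left(-3 - 1\right) = 0 \left(-4\right) = 0$)
$g = -117$ ($g = \left(-5 - 21\right) - 91 = -26 - 91 = -117$)
$\left(g - 259\right) + S = \left(-117 - 259\right) + 0 = -376 + 0 = -376$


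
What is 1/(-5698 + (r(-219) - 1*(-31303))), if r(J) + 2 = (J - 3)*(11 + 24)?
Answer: 1/17833 ≈ 5.6076e-5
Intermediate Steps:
r(J) = -107 + 35*J (r(J) = -2 + (J - 3)*(11 + 24) = -2 + (-3 + J)*35 = -2 + (-105 + 35*J) = -107 + 35*J)
1/(-5698 + (r(-219) - 1*(-31303))) = 1/(-5698 + ((-107 + 35*(-219)) - 1*(-31303))) = 1/(-5698 + ((-107 - 7665) + 31303)) = 1/(-5698 + (-7772 + 31303)) = 1/(-5698 + 23531) = 1/17833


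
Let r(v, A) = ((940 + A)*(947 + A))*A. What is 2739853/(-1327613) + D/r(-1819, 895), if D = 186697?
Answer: -46303089948191/22437124364550 ≈ -2.0637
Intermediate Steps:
r(v, A) = A*(940 + A)*(947 + A)
2739853/(-1327613) + D/r(-1819, 895) = 2739853/(-1327613) + 186697/((895*(890180 + 895**2 + 1887*895))) = 2739853*(-1/1327613) + 186697/((895*(890180 + 801025 + 1688865))) = -2739853/1327613 + 186697/((895*3380070)) = -2739853/1327613 + 186697/3025162650 = -2739853/1327613 + 186697*(1/3025162650) = -2739853/1327613 + 1043/16900350 = -46303089948191/22437124364550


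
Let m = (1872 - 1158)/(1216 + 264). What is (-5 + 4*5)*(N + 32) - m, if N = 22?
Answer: 599043/740 ≈ 809.52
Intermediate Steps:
m = 357/740 (m = 714/1480 = 714*(1/1480) = 357/740 ≈ 0.48243)
(-5 + 4*5)*(N + 32) - m = (-5 + 4*5)*(22 + 32) - 1*357/740 = (-5 + 20)*54 - 357/740 = 15*54 - 357/740 = 810 - 357/740 = 599043/740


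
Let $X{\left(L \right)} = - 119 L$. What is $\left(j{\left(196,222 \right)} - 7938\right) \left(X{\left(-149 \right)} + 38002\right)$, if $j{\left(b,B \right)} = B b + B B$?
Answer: $4729390914$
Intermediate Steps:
$j{\left(b,B \right)} = B^{2} + B b$ ($j{\left(b,B \right)} = B b + B^{2} = B^{2} + B b$)
$\left(j{\left(196,222 \right)} - 7938\right) \left(X{\left(-149 \right)} + 38002\right) = \left(222 \left(222 + 196\right) - 7938\right) \left(\left(-119\right) \left(-149\right) + 38002\right) = \left(222 \cdot 418 - 7938\right) \left(17731 + 38002\right) = \left(92796 - 7938\right) 55733 = 84858 \cdot 55733 = 4729390914$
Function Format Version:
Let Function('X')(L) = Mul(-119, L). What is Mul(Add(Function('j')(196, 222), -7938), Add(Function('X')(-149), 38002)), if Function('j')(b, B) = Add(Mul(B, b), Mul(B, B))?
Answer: 4729390914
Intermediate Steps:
Function('j')(b, B) = Add(Pow(B, 2), Mul(B, b)) (Function('j')(b, B) = Add(Mul(B, b), Pow(B, 2)) = Add(Pow(B, 2), Mul(B, b)))
Mul(Add(Function('j')(196, 222), -7938), Add(Function('X')(-149), 38002)) = Mul(Add(Mul(222, Add(222, 196)), -7938), Add(Mul(-119, -149), 38002)) = Mul(Add(Mul(222, 418), -7938), Add(17731, 38002)) = Mul(Add(92796, -7938), 55733) = Mul(84858, 55733) = 4729390914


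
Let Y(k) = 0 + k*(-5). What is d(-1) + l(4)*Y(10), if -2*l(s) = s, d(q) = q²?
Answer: 101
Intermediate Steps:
l(s) = -s/2
Y(k) = -5*k (Y(k) = 0 - 5*k = -5*k)
d(-1) + l(4)*Y(10) = (-1)² + (-½*4)*(-5*10) = 1 - 2*(-50) = 1 + 100 = 101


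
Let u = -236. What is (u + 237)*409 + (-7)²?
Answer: 458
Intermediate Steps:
(u + 237)*409 + (-7)² = (-236 + 237)*409 + (-7)² = 1*409 + 49 = 409 + 49 = 458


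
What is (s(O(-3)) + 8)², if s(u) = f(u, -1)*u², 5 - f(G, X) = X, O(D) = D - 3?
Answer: 50176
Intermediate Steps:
O(D) = -3 + D
f(G, X) = 5 - X
s(u) = 6*u² (s(u) = (5 - 1*(-1))*u² = (5 + 1)*u² = 6*u²)
(s(O(-3)) + 8)² = (6*(-3 - 3)² + 8)² = (6*(-6)² + 8)² = (6*36 + 8)² = (216 + 8)² = 224² = 50176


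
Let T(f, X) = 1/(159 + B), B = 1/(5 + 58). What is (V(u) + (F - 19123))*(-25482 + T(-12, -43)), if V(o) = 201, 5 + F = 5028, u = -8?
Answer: 3548117442087/10018 ≈ 3.5417e+8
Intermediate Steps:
F = 5023 (F = -5 + 5028 = 5023)
B = 1/63 ≈ 0.015873
T(f, X) = 63/10018 (T(f, X) = 1/(159 + 1/63) = 1/(10018/63) = 63/10018)
(V(u) + (F - 19123))*(-25482 + T(-12, -43)) = (201 + (5023 - 19123))*(-25482 + 63/10018) = (201 - 14100)*(-255278613/10018) = -13899*(-255278613/10018) = 3548117442087/10018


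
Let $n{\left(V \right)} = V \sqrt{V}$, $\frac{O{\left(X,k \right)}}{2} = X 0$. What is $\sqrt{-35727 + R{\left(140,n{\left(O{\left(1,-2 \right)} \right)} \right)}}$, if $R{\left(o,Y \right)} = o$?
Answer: $i \sqrt{35587} \approx 188.65 i$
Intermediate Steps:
$O{\left(X,k \right)} = 0$ ($O{\left(X,k \right)} = 2 X 0 = 2 \cdot 0 = 0$)
$n{\left(V \right)} = V^{\frac{3}{2}}$
$\sqrt{-35727 + R{\left(140,n{\left(O{\left(1,-2 \right)} \right)} \right)}} = \sqrt{-35727 + 140} = \sqrt{-35587} = i \sqrt{35587}$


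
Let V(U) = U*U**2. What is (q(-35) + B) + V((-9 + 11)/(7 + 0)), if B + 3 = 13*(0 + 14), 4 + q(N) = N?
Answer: 48028/343 ≈ 140.02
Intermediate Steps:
q(N) = -4 + N
B = 179 (B = -3 + 13*(0 + 14) = -3 + 13*14 = -3 + 182 = 179)
V(U) = U**3
(q(-35) + B) + V((-9 + 11)/(7 + 0)) = ((-4 - 35) + 179) + ((-9 + 11)/(7 + 0))**3 = (-39 + 179) + (2/7)**3 = 140 + (2*(1/7))**3 = 140 + (2/7)**3 = 140 + 8/343 = 48028/343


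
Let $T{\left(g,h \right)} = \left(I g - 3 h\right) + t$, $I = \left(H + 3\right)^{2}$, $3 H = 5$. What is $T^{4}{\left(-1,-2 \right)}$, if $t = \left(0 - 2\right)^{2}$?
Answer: $\frac{126247696}{6561} \approx 19242.0$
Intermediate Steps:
$H = \frac{5}{3}$ ($H = \frac{1}{3} \cdot 5 = \frac{5}{3} \approx 1.6667$)
$I = \frac{196}{9}$ ($I = \left(\frac{5}{3} + 3\right)^{2} = \left(\frac{14}{3}\right)^{2} = \frac{196}{9} \approx 21.778$)
$t = 4$ ($t = \left(-2\right)^{2} = 4$)
$T{\left(g,h \right)} = 4 - 3 h + \frac{196 g}{9}$ ($T{\left(g,h \right)} = \left(\frac{196 g}{9} - 3 h\right) + 4 = \left(- 3 h + \frac{196 g}{9}\right) + 4 = 4 - 3 h + \frac{196 g}{9}$)
$T^{4}{\left(-1,-2 \right)} = \left(4 - -6 + \frac{196}{9} \left(-1\right)\right)^{4} = \left(4 + 6 - \frac{196}{9}\right)^{4} = \left(- \frac{106}{9}\right)^{4} = \frac{126247696}{6561}$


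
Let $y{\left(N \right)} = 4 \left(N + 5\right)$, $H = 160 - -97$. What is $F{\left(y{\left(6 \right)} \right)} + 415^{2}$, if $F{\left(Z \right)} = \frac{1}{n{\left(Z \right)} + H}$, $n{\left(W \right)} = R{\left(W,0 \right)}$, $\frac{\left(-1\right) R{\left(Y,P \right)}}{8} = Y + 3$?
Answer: $\frac{20494774}{119} \approx 1.7223 \cdot 10^{5}$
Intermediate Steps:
$R{\left(Y,P \right)} = -24 - 8 Y$ ($R{\left(Y,P \right)} = - 8 \left(Y + 3\right) = - 8 \left(3 + Y\right) = -24 - 8 Y$)
$n{\left(W \right)} = -24 - 8 W$
$H = 257$ ($H = 160 + 97 = 257$)
$y{\left(N \right)} = 20 + 4 N$ ($y{\left(N \right)} = 4 \left(5 + N\right) = 20 + 4 N$)
$F{\left(Z \right)} = \frac{1}{233 - 8 Z}$ ($F{\left(Z \right)} = \frac{1}{\left(-24 - 8 Z\right) + 257} = \frac{1}{233 - 8 Z}$)
$F{\left(y{\left(6 \right)} \right)} + 415^{2} = - \frac{1}{-233 + 8 \left(20 + 4 \cdot 6\right)} + 415^{2} = - \frac{1}{-233 + 8 \left(20 + 24\right)} + 172225 = - \frac{1}{-233 + 8 \cdot 44} + 172225 = - \frac{1}{-233 + 352} + 172225 = - \frac{1}{119} + 172225 = \frac{20494774}{119}$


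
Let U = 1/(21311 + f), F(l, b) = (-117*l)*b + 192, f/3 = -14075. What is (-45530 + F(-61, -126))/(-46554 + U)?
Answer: 19755364400/973630357 ≈ 20.290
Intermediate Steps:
f = -42225 (f = 3*(-14075) = -42225)
F(l, b) = 192 - 117*b*l (F(l, b) = -117*b*l + 192 = 192 - 117*b*l)
U = -1/20914 (U = 1/(21311 - 42225) = 1/(-20914) = -1/20914 ≈ -4.7815e-5)
(-45530 + F(-61, -126))/(-46554 + U) = (-45530 + (192 - 117*(-126)*(-61)))/(-46554 - 1/20914) = (-45530 + (192 - 899262))/(-973630357/20914) = (-45530 - 899070)*(-20914/973630357) = -944600*(-20914/973630357) = 19755364400/973630357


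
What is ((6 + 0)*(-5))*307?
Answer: -9210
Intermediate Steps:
((6 + 0)*(-5))*307 = (6*(-5))*307 = -30*307 = -9210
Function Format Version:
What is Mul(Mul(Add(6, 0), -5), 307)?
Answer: -9210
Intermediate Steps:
Mul(Mul(Add(6, 0), -5), 307) = Mul(Mul(6, -5), 307) = Mul(-30, 307) = -9210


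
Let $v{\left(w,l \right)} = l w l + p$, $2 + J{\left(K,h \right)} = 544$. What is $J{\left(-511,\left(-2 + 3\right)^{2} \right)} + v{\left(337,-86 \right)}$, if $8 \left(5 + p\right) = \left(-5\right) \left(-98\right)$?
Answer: $\frac{9972201}{4} \approx 2.4931 \cdot 10^{6}$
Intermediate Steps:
$p = \frac{225}{4}$ ($p = -5 + \frac{\left(-5\right) \left(-98\right)}{8} = -5 + \frac{1}{8} \cdot 490 = -5 + \frac{245}{4} = \frac{225}{4} \approx 56.25$)
$J{\left(K,h \right)} = 542$ ($J{\left(K,h \right)} = -2 + 544 = 542$)
$v{\left(w,l \right)} = \frac{225}{4} + w l^{2}$ ($v{\left(w,l \right)} = l w l + \frac{225}{4} = w l^{2} + \frac{225}{4} = \frac{225}{4} + w l^{2}$)
$J{\left(-511,\left(-2 + 3\right)^{2} \right)} + v{\left(337,-86 \right)} = 542 + \left(\frac{225}{4} + 337 \left(-86\right)^{2}\right) = 542 + \left(\frac{225}{4} + 337 \cdot 7396\right) = 542 + \left(\frac{225}{4} + 2492452\right) = 542 + \frac{9970033}{4} = \frac{9972201}{4}$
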